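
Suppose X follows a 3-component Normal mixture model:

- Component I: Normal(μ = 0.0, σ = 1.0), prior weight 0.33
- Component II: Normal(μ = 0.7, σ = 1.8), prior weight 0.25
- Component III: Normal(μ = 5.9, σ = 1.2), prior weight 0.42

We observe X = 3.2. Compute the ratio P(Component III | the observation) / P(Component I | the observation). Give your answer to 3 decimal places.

14.120

Since P(k|x) ∝ π_k f_k(x), the posterior odds are π_i f_i(x) / (π_j f_j(x)).
Normal densities:
  p_I = 0.00238409
  p_II = 0.0844808
  p_III = 0.0264497
0.0111089 / 0.000786749 ≈ 14.120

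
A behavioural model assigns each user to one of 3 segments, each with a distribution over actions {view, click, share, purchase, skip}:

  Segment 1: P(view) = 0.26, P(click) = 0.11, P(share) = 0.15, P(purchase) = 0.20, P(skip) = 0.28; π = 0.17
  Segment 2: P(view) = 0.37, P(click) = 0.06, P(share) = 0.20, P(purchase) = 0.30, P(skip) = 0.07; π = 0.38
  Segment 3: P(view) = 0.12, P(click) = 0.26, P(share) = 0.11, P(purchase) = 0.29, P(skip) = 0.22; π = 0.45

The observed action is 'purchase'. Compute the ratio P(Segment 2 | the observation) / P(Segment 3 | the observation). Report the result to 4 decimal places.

Since P(k|x) ∝ P(Z=k) f_k(x), the posterior odds are P(Z=i) f_i(x) / (P(Z=j) f_j(x)).
Evaluate each component's likelihood at the observed value:
  f_1 = 0.2
  f_2 = 0.3
  f_3 = 0.29
Odds = (0.38/0.45) × (0.3/0.29) = 0.844444 × 1.03448 ≈ 0.8736

0.8736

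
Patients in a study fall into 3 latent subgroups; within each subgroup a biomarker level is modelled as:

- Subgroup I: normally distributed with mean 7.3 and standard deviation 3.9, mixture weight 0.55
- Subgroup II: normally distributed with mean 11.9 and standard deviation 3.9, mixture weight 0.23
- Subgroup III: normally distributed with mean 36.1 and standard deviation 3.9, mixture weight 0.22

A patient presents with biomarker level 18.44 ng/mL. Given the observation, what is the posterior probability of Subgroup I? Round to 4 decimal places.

Posterior ∝ prior × likelihood, so P(k | x) ∝ P(Z=k) f_k(x); normalise over all components.
Component likelihoods at x = 18.44 ng/mL:
  f_I = 0.00173031
  f_II = 0.0250733
  f_III = 3.60844e-06
Multiply by the mixture weights:
  P(Z=I)·f_I = 0.55 × 0.00173031 = 0.00095167
  P(Z=II)·f_II = 0.23 × 0.0250733 = 0.00576687
  P(Z=III)·f_III = 0.22 × 3.60844e-06 = 7.93856e-07
Evidence: 0.00095167 + 0.00576687 + 7.93856e-07 = 0.00671933
So the posterior for Subgroup I is 0.00095167 / 0.00671933 ≈ 0.1416.

0.1416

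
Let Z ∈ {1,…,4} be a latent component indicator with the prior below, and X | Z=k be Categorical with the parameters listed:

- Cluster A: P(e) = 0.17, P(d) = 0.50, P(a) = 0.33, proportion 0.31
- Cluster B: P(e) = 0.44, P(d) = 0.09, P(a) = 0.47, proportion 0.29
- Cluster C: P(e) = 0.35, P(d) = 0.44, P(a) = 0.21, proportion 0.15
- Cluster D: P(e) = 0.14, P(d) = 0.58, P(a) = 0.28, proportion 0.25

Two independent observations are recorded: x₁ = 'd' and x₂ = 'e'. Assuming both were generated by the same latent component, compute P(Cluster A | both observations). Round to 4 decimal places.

0.3244

By Bayes' theorem, P(k | x) = P(Z=k) f_k(x) / Σ_j P(Z=j) f_j(x).
Since both observations come from the same component, the likelihood for component k is f_k(x₁)·f_k(x₂).
  f_A = [0.5] × [0.17] = 0.085
  f_B = [0.09] × [0.44] = 0.0396
  f_C = [0.44] × [0.35] = 0.154
  f_D = [0.58] × [0.14] = 0.0812
Unnormalised posteriors:
  P(Z=A)·f_A = 0.31 × 0.085 = 0.02635
  P(Z=B)·f_B = 0.29 × 0.0396 = 0.011484
  P(Z=C)·f_C = 0.15 × 0.154 = 0.0231
  P(Z=D)·f_D = 0.25 × 0.0812 = 0.0203
Evidence: 0.02635 + 0.011484 + 0.0231 + 0.0203 = 0.081234
So the posterior for Cluster A is 0.02635 / 0.081234 ≈ 0.3244.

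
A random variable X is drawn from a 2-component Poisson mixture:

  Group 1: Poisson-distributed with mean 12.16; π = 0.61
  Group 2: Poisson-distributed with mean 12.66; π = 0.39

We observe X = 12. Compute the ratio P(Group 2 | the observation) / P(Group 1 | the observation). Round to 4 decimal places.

0.6289

Only the two components matter; the odds are (π_i f_i(x)) / (π_j f_j(x)).
Component likelihoods at x = 12:
  L_1 = e^(−12.16)·12.16^12/12! = 0.114247
  L_2 = e^(−12.66)·12.66^12/12! = 0.112383
0.0438292 / 0.0696907 ≈ 0.6289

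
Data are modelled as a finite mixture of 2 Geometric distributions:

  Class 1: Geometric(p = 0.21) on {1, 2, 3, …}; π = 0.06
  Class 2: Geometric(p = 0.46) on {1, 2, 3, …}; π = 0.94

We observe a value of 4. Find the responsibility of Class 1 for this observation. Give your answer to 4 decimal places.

Apply Bayes' rule: the posterior for each component is proportional to its prior times its likelihood at x.
Geometric probabilities:
  f_1 = 0.103538
  f_2 = 0.0724334
Weight by the priors:
  π_1·f_1 = 0.06 × 0.103538 = 0.00621229
  π_2·f_2 = 0.94 × 0.0724334 = 0.0680874
Marginal: 0.00621229 + 0.0680874 = 0.0742997
Responsibility of Class 1: 0.00621229 / 0.0742997 ≈ 0.0836

0.0836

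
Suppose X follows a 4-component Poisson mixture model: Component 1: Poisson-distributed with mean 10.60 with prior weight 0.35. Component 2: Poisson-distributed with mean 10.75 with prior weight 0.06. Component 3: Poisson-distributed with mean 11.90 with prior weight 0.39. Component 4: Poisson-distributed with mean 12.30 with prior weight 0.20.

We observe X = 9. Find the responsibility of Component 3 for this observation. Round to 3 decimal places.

Apply Bayes' rule: the posterior for each component is proportional to its prior times its likelihood at x.
Component likelihoods at x = 9:
  p_1 = 0.116003
  p_2 = 0.113305
  p_3 = 0.0895479
  p_4 = 0.0808278
Multiply by the mixture weights:
  π_1·p_1 = 0.35 × 0.116003 = 0.040601
  π_2·p_2 = 0.06 × 0.113305 = 0.00679827
  π_3·p_3 = 0.39 × 0.0895479 = 0.0349237
  π_4·p_4 = 0.20 × 0.0808278 = 0.0161656
Sum: 0.040601 + 0.00679827 + 0.0349237 + 0.0161656 = 0.0984885
P(Component 3 | data) = 0.0349237 / 0.0984885 ≈ 0.355

0.355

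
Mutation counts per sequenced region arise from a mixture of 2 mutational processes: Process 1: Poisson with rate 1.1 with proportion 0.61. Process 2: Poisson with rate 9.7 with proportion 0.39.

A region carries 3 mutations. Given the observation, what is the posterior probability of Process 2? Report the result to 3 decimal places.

Apply Bayes' rule: the posterior for each component is proportional to its prior times its likelihood at x.
Component likelihoods at x = 3 mutations:
  L_1 = e^(−1.1)·1.1^3/3! = 0.0738419
  L_2 = e^(−9.7)·9.7^3/3! = 0.00932197
Prior × likelihood for each component:
  π_1·L_1 = 0.61 × 0.0738419 = 0.0450436
  π_2·L_2 = 0.39 × 0.00932197 = 0.00363557
Marginal: 0.0450436 + 0.00363557 = 0.0486791
Responsibility of Process 2: 0.00363557 / 0.0486791 ≈ 0.075

0.075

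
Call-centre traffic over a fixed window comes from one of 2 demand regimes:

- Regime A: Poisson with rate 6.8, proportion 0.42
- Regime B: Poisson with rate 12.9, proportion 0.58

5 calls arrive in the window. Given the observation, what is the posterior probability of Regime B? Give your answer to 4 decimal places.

0.0707

By Bayes' theorem, P(k | x) = w_k f_k(x) / Σ_j w_j f_j(x).
Component likelihoods at x = 5 calls:
  f_A = 0.134946
  f_B = 0.0074365
Weight by the priors:
  w_A·f_A = 0.42 × 0.134946 = 0.0566774
  w_B·f_B = 0.58 × 0.0074365 = 0.00431317
Marginal: 0.0566774 + 0.00431317 = 0.0609906
P(Regime B | data) = 0.00431317 / 0.0609906 ≈ 0.0707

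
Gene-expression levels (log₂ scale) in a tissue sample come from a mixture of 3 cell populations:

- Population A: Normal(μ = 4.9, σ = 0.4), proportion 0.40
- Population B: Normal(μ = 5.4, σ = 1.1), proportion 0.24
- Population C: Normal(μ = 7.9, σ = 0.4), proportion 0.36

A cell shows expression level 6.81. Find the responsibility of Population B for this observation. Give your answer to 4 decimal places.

0.8136

Posterior ∝ prior × likelihood, so P(k | x) ∝ w_k f_k(x); normalise over all components.
Evaluate each component's likelihood at the observed value:
  p_A = 1.11624e-05
  p_B = 0.159489
  p_C = 0.0243442
Weight by the priors:
  w_A·p_A = 0.40 × 1.11624e-05 = 4.46496e-06
  w_B·p_B = 0.24 × 0.159489 = 0.0382775
  w_C·p_C = 0.36 × 0.0243442 = 0.00876392
Normaliser: 4.46496e-06 + 0.0382775 + 0.00876392 = 0.0470459
P(Population B | the observation) = 0.0382775 / 0.0470459 ≈ 0.8136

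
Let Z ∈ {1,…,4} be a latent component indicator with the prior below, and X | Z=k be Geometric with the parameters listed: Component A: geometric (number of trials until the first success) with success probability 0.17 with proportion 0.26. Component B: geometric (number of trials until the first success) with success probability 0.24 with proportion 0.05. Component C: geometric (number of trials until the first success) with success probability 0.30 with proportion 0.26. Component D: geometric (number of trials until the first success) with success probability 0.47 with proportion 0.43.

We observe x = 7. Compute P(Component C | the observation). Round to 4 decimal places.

Posterior ∝ prior × likelihood, so P(k | x) ∝ π_k f_k(x); normalise over all components.
Evaluate each component's likelihood at the observed value:
  L_A = 0.0555799
  L_B = 0.046248
  L_C = 0.0352947
  L_D = 0.0104172
Weight by the priors:
  π_A·L_A = 0.26 × 0.0555799 = 0.0144508
  π_B·L_B = 0.05 × 0.046248 = 0.0023124
  π_C·L_C = 0.26 × 0.0352947 = 0.00917662
  π_D·L_D = 0.43 × 0.0104172 = 0.00447942
Sum: 0.0144508 + 0.0023124 + 0.00917662 + 0.00447942 = 0.0304192
Responsibility of Component C: 0.00917662 / 0.0304192 ≈ 0.3017

0.3017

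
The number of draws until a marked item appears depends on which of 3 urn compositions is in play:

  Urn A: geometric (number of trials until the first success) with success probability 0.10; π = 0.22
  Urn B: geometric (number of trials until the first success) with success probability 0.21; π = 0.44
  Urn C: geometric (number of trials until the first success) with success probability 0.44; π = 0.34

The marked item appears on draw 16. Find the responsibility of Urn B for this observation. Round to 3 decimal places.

P(component k | x) = P(Z=k)·f_k(x) / marginal(x), where marginal(x) = Σ_j P(Z=j)·f_j(x).
Geometric probabilities:
  p_A = 0.0205891
  p_B = 0.00611823
  p_C = 7.34976e-05
Prior × likelihood for each component:
  P(Z=A)·p_A = 0.22 × 0.0205891 = 0.0045296
  P(Z=B)·p_B = 0.44 × 0.00611823 = 0.00269202
  P(Z=C)·p_C = 0.34 × 7.34976e-05 = 2.49892e-05
Marginal: 0.0045296 + 0.00269202 + 2.49892e-05 = 0.00724661
Responsibility of Urn B: 0.00269202 / 0.00724661 ≈ 0.371

0.371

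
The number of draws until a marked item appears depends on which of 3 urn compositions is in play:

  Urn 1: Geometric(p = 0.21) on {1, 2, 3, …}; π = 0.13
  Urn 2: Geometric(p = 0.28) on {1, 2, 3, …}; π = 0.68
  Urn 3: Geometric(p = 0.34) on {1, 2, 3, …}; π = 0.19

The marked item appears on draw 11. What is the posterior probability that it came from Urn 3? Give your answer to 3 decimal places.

Apply Bayes' rule: the posterior for each component is proportional to its prior times its likelihood at x.
Component likelihoods at x = 11:
  L_1 = 0.21·(1−0.21)^10 = 0.21·0.0946828 = 0.0198834
  L_2 = 0.28·(1−0.28)^10 = 0.28·0.0374391 = 0.0104829
  L_3 = 0.34·(1−0.34)^10 = 0.34·0.0156834 = 0.00533235
Weight by the priors:
  w_1·L_1 = 0.13 × 0.0198834 = 0.00258484
  w_2·L_2 = 0.68 × 0.0104829 = 0.0071284
  w_3·L_3 = 0.19 × 0.00533235 = 0.00101315
Evidence: 0.00258484 + 0.0071284 + 0.00101315 = 0.0107264
P(Urn 3 | the observation) ≈ 0.094

0.094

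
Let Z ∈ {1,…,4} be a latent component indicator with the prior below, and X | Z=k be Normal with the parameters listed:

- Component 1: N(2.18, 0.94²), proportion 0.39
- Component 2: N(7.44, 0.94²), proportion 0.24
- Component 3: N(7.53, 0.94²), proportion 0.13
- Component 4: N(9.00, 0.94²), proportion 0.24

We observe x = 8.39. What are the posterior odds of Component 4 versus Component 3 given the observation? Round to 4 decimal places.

The posterior odds equal the prior odds times the likelihood ratio: (π_i/π_j)·(f_i(x)/f_j(x)).
Evaluate each component's likelihood at the observed value:
  p_1 = 1.41431e-10
  p_2 = 0.254677
  p_3 = 0.279269
  p_4 = 0.343825
Posterior odds = (π_4·p_4) / (π_3·p_3) = (0.24·0.343825) / (0.13·0.279269) = 0.082518 / 0.036305 ≈ 2.2729

2.2729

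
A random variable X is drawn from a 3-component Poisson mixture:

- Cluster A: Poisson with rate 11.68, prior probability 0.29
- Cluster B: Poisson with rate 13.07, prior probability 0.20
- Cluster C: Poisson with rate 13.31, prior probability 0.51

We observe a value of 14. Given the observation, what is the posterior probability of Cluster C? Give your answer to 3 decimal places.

0.540

P(component k | x) = π_k·f_k(x) / marginal(x), where marginal(x) = Σ_j π_j·f_j(x).
Evaluate each component's likelihood at the observed value:
  L_A = e^(−11.68)·11.68^14/14! = 0.0853556
  L_B = e^(−13.07)·13.07^14/14! = 0.102617
  L_C = e^(−13.31)·13.31^14/14! = 0.104142
Prior × likelihood for each component:
  π_A·L_A = 0.29 × 0.0853556 = 0.0247531
  π_B·L_B = 0.20 × 0.102617 = 0.0205235
  π_C·L_C = 0.51 × 0.104142 = 0.0531123
Sum: 0.0247531 + 0.0205235 + 0.0531123 = 0.0983889
P(Cluster C | 14) ≈ 0.540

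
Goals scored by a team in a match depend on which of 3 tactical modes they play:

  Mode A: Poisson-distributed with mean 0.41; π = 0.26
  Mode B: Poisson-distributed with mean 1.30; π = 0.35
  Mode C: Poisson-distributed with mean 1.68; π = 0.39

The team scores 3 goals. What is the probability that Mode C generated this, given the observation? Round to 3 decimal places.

0.609

Posterior ∝ prior × likelihood, so P(k | x) ∝ π_k f_k(x); normalise over all components.
Evaluate each component's likelihood at the observed value:
  p_A = e^(−0.41)·0.41^3/3! = 0.00762324
  p_B = e^(−1.30)·1.30^3/3! = 0.0997921
  p_C = e^(−1.68)·1.68^3/3! = 0.147286
Multiply by the mixture weights:
  π_A·p_A = 0.26 × 0.00762324 = 0.00198204
  π_B·p_B = 0.35 × 0.0997921 = 0.0349272
  π_C·p_C = 0.39 × 0.147286 = 0.0574416
Evidence: 0.00198204 + 0.0349272 + 0.0574416 = 0.0943509
P(Mode C | 3 goals) = 0.0574416 / 0.0943509 ≈ 0.609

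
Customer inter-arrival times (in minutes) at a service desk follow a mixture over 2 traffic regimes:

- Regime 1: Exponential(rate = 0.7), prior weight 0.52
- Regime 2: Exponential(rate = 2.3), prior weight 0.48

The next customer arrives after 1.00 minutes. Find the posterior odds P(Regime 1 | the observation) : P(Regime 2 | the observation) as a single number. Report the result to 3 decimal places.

1.633

The posterior odds equal the prior odds times the likelihood ratio: (π_i/π_j)·(f_i(x)/f_j(x)).
Component likelihoods at x = 1.00 minutes:
  L_1 = 0.34761
  L_2 = 0.230595
Posterior odds = (π_1·L_1) / (π_2·L_2) = (0.52·0.34761) / (0.48·0.230595) = 0.180757 / 0.110686 ≈ 1.633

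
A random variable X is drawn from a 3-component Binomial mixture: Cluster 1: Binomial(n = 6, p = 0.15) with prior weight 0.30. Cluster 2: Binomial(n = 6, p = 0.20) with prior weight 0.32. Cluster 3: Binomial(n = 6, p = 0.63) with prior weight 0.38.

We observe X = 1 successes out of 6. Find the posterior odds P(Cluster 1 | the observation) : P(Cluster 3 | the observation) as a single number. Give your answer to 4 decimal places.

Posterior odds = (π_i f_i(x)) / (π_j f_j(x)); the normalising sum cancels.
Evaluate each component's likelihood at the observed value:
  L_1 = 0.399335
  L_2 = 0.393216
  L_3 = 0.026212
0.1198 / 0.00996057 ≈ 12.0275

12.0275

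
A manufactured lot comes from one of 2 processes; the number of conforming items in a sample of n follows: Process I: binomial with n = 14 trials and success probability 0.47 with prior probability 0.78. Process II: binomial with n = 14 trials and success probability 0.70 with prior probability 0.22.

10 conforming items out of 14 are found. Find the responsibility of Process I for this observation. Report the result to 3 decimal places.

By Bayes' theorem, P(k | x) = P(Z=k) f_k(x) / Σ_j P(Z=j) f_j(x).
Evaluate each component's likelihood at the observed value:
  f_I = C(14,10)·0.47^10·0.53^4 = 1001·0.000525991·0.0789048 = 0.0415447
  f_II = C(14,10)·0.70^10·0.30^4 = 1001·0.0282475·0.0081 = 0.229034
Weight by the priors:
  P(Z=I)·f_I = 0.78 × 0.0415447 = 0.0324049
  P(Z=II)·f_II = 0.22 × 0.229034 = 0.0503874
Sum: 0.0324049 + 0.0503874 = 0.0827923
Responsibility of Process I: 0.0324049 / 0.0827923 ≈ 0.391

0.391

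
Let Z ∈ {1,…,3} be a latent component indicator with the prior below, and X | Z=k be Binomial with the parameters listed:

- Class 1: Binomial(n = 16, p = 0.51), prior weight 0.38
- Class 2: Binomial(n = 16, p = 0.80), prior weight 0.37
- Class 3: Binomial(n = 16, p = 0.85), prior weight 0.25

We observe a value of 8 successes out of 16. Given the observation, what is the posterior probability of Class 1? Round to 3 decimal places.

0.970

Apply Bayes' rule: the posterior for each component is proportional to its prior times its likelihood at x.
Binomial probabilities:
  p_1 = C(16,8)·0.51^8·0.49^8 = 12870·0.00457679·0.00332329 = 0.195753
  p_2 = C(16,8)·0.80^8·0.20^8 = 12870·0.167772·2.56e-06 = 0.00552762
  p_3 = C(16,8)·0.85^8·0.15^8 = 12870·0.272491·2.56289e-07 = 0.000898794
Prior × likelihood for each component:
  P(Z=1)·p_1 = 0.38 × 0.195753 = 0.0743862
  P(Z=2)·p_2 = 0.37 × 0.00552762 = 0.00204522
  P(Z=3)·p_3 = 0.25 × 0.000898794 = 0.000224698
Sum: 0.0743862 + 0.00204522 + 0.000224698 = 0.0766561
P(Class 1 | data) = 0.0743862 / 0.0766561 ≈ 0.970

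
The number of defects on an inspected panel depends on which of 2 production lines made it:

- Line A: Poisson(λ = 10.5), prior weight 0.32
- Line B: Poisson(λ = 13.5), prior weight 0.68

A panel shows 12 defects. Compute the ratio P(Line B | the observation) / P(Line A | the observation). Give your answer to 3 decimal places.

Since P(k|x) ∝ π_k f_k(x), the posterior odds are π_i f_i(x) / (π_j f_j(x)).
Poisson probabilities:
  p_A = 0.103239
  p_B = 0.10488
Posterior odds = (π_B·p_B) / (π_A·p_A) = (0.68·0.10488) / (0.32·0.103239) = 0.0713184 / 0.0330364 ≈ 2.159

2.159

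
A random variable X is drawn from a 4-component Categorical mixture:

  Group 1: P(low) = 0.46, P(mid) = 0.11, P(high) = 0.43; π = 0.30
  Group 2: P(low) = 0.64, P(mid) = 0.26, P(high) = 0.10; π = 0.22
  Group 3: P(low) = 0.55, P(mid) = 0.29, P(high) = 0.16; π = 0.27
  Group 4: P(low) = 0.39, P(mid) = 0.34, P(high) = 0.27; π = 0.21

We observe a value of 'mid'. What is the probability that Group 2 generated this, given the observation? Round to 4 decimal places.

The responsibility of component k is π_k f_k(x) divided by Σ_j π_j f_j(x).
Component likelihoods at x = 'mid':
  p_1 = P(mid | comp) = 0.11
  p_2 = P(mid | comp) = 0.26
  p_3 = P(mid | comp) = 0.29
  p_4 = P(mid | comp) = 0.34
Unnormalised posteriors:
  π_1·p_1 = 0.30 × 0.11 = 0.033
  π_2·p_2 = 0.22 × 0.26 = 0.0572
  π_3·p_3 = 0.27 × 0.29 = 0.0783
  π_4·p_4 = 0.21 × 0.34 = 0.0714
Normaliser: 0.033 + 0.0572 + 0.0783 + 0.0714 = 0.2399
Responsibility of Group 2: 0.0572 / 0.2399 ≈ 0.2384

0.2384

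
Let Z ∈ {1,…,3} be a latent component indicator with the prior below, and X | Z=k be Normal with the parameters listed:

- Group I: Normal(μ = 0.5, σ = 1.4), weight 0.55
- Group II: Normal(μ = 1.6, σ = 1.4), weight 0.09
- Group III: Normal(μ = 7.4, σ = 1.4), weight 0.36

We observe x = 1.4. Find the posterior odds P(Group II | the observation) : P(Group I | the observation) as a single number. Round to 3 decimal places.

Posterior odds = (π_i f_i(x)) / (π_j f_j(x)); the normalising sum cancels.
Normal densities:
  p_I = (1/(1.4·√(2π)))·exp(−(1.4−0.5)²/(2·1.4²)) = 0.284959·exp(-0.20663) = 0.231762
  p_II = (1/(1.4·√(2π)))·exp(−(1.4−1.6)²/(2·1.4²)) = 0.284959·exp(-0.01020) = 0.282066
  p_III = (1/(1.4·√(2π)))·exp(−(1.4−7.4)²/(2·1.4²)) = 0.284959·exp(-9.18367) = 2.9266e-05
Odds = (0.09/0.55) × (0.282066/0.231762) = 0.163636 × 1.21705 ≈ 0.199

0.199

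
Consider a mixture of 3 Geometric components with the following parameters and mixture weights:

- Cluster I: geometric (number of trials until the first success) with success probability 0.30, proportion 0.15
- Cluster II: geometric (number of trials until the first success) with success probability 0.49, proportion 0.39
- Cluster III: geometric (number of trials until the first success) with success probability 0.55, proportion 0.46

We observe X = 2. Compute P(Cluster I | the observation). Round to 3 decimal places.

The responsibility of component k is P(Z=k) f_k(x) divided by Σ_j P(Z=j) f_j(x).
Evaluate each component's likelihood at the observed value:
  p_I = 0.30·(1−0.30)^1 = 0.30·0.7 = 0.21
  p_II = 0.49·(1−0.49)^1 = 0.49·0.51 = 0.2499
  p_III = 0.55·(1−0.55)^1 = 0.55·0.45 = 0.2475
Prior × likelihood for each component:
  P(Z=I)·p_I = 0.15 × 0.21 = 0.0315
  P(Z=II)·p_II = 0.39 × 0.2499 = 0.097461
  P(Z=III)·p_III = 0.46 × 0.2475 = 0.11385
Sum: 0.0315 + 0.097461 + 0.11385 = 0.242811
So the posterior for Cluster I is 0.0315 / 0.242811 ≈ 0.130.

0.130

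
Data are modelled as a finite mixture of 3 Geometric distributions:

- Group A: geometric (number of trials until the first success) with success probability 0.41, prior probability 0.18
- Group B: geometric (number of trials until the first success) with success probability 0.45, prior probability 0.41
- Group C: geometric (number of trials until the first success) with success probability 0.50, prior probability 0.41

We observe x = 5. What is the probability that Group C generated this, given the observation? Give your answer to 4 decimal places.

0.3316

Posterior ∝ prior × likelihood, so P(k | x) ∝ P(Z=k) f_k(x); normalise over all components.
Component likelihoods at x = 5:
  f_A = 0.0496812
  f_B = 0.0411778
  f_C = 0.03125
Unnormalised posteriors:
  P(Z=A)·f_A = 0.18 × 0.0496812 = 0.00894261
  P(Z=B)·f_B = 0.41 × 0.0411778 = 0.0168829
  P(Z=C)·f_C = 0.41 × 0.03125 = 0.0128125
Evidence: 0.00894261 + 0.0168829 + 0.0128125 = 0.038638
P(Group C | 5) = 0.0128125 / 0.038638 ≈ 0.3316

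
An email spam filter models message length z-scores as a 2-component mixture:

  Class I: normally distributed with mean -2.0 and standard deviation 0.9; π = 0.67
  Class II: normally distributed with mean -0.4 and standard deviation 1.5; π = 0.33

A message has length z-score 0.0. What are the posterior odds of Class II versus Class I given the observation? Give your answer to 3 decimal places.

Posterior odds = (w_i f_i(x)) / (w_j f_j(x)); the normalising sum cancels.
Evaluate each component's likelihood at the observed value:
  f_I = 0.0375263
  f_II = 0.256671
0.0847015 / 0.0251426 ≈ 3.369

3.369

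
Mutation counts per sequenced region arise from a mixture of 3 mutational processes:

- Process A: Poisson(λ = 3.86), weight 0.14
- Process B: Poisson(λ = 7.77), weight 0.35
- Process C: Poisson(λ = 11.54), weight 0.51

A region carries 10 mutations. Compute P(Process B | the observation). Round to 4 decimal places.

0.3607

Posterior ∝ prior × likelihood, so P(k | x) ∝ P(Z=k) f_k(x); normalise over all components.
Evaluate each component's likelihood at the observed value:
  f_A = e^(−3.86)·3.86^10/10! = 0.00426318
  f_B = e^(−7.77)·7.77^10/10! = 0.0933209
  f_C = e^(−11.54)·11.54^10/10! = 0.112341
Prior × likelihood for each component:
  P(Z=A)·f_A = 0.14 × 0.00426318 = 0.000596845
  P(Z=B)·f_B = 0.35 × 0.0933209 = 0.0326623
  P(Z=C)·f_C = 0.51 × 0.112341 = 0.0572937
Normaliser: 0.000596845 + 0.0326623 + 0.0572937 = 0.0905529
So the posterior for Process B is 0.0326623 / 0.0905529 ≈ 0.3607.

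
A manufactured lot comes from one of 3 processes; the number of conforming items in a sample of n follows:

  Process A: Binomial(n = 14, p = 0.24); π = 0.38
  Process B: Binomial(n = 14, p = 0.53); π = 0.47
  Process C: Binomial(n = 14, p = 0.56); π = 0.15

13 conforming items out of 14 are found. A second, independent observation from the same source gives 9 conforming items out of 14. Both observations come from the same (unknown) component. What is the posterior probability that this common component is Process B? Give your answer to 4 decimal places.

Apply Bayes' rule: the posterior for each component is proportional to its prior times its likelihood at x.
Since both observations come from the same component, the likelihood for component k is f_k(x₁)·f_k(x₂).
  f_A = [C(14,13)·0.24^13·0.76^1 = 14·8.76488e-09·0.76 = 9.32584e-08] × [0.00134101] = 1.25061e-10
  f_B = [C(14,13)·0.53^13·0.47^1 = 14·0.000260367·0.47 = 0.00171322] × [0.151508] = 0.000259566
  f_C = [C(14,13)·0.56^13·0.44^1 = 14·0.000532653·0.44 = 0.00328114] × [0.178821] = 0.000586739
Unnormalised posteriors:
  π_A·f_A = 0.38 × 1.25061e-10 = 4.75231e-11
  π_B·f_B = 0.47 × 0.000259566 = 0.000121996
  π_C·f_C = 0.15 × 0.000586739 = 8.80108e-05
Normaliser: 4.75231e-11 + 0.000121996 + 8.80108e-05 = 0.000210007
P(Process B | data) ≈ 0.5809

0.5809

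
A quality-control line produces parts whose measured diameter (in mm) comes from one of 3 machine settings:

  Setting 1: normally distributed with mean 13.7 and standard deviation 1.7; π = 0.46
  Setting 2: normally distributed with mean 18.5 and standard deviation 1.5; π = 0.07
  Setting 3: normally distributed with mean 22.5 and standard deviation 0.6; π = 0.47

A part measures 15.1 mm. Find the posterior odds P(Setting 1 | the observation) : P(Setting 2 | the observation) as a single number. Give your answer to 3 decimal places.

Since P(k|x) ∝ π_k f_k(x), the posterior odds are π_i f_i(x) / (π_j f_j(x)).
Evaluate each component's likelihood at the observed value:
  p_1 = (1/(1.7·√(2π)))·exp(−(15.1−13.7)²/(2·1.7²)) = 0.234672·exp(-0.33910) = 0.167183
  p_2 = (1/(1.5·√(2π)))·exp(−(15.1−18.5)²/(2·1.5²)) = 0.265962·exp(-2.56889) = 0.0203781
  p_3 = (1/(0.6·√(2π)))·exp(−(15.1−22.5)²/(2·0.6²)) = 0.664904·exp(-76.05556) = 6.19799e-34
0.0769041 / 0.00142647 ≈ 53.912

53.912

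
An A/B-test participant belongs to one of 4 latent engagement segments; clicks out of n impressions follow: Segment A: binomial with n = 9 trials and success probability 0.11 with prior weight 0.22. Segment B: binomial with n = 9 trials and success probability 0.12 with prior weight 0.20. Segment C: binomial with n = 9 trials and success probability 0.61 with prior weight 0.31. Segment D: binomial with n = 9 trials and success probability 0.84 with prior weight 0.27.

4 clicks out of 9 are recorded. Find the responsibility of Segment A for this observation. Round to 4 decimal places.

0.0408

By Bayes' theorem, P(k | x) = w_k f_k(x) / Σ_j w_j f_j(x).
Component likelihoods at x = 4 clicks out of 9:
  p_A = C(9,4)·0.11^4·0.89^5 = 126·0.00014641·0.558406 = 0.0103013
  p_B = C(9,4)·0.12^4·0.88^5 = 126·0.00020736·0.527732 = 0.0137882
  p_C = C(9,4)·0.61^4·0.39^5 = 126·0.138458·0.00902242 = 0.157403
  p_D = C(9,4)·0.84^4·0.16^5 = 126·0.497871·0.000104858 = 0.00657791
Weight by the priors:
  w_A·p_A = 0.22 × 0.0103013 = 0.00226628
  w_B·p_B = 0.20 × 0.0137882 = 0.00275765
  w_C·p_C = 0.31 × 0.157403 = 0.0487949
  w_D·p_D = 0.27 × 0.00657791 = 0.00177603
Normaliser: 0.00226628 + 0.00275765 + 0.0487949 + 0.00177603 = 0.0555949
P(Segment A | x) = 0.00226628 / 0.0555949 ≈ 0.0408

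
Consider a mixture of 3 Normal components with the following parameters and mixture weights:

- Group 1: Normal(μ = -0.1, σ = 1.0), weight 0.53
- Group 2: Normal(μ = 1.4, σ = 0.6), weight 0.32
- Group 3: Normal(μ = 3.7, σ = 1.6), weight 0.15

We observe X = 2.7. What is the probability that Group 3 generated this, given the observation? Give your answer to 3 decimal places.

P(component k | x) = π_k·f_k(x) / marginal(x), where marginal(x) = Σ_j π_j·f_j(x).
Component likelihoods at x = 2.7:
  f_1 = 0.00791545
  f_2 = 0.0635877
  f_3 = 0.205101
Weight by the priors:
  π_1·f_1 = 0.53 × 0.00791545 = 0.00419519
  π_2·f_2 = 0.32 × 0.0635877 = 0.0203481
  π_3·f_3 = 0.15 × 0.205101 = 0.0307651
Marginal: 0.00419519 + 0.0203481 + 0.0307651 = 0.0553083
So the posterior for Group 3 is 0.0307651 / 0.0553083 ≈ 0.556.

0.556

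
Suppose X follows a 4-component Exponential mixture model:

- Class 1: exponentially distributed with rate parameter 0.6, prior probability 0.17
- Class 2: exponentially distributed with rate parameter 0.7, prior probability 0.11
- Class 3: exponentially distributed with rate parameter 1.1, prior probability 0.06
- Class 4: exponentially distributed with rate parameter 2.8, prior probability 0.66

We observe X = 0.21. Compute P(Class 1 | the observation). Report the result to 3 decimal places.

Apply Bayes' rule: the posterior for each component is proportional to its prior times its likelihood at x.
Evaluate each component's likelihood at the observed value:
  p_1 = 0.6·e^(−0.6·0.21) = 0.6·e^(−0.1260) = 0.528969
  p_2 = 0.7·e^(−0.7·0.21) = 0.7·e^(−0.1470) = 0.604306
  p_3 = 1.1·e^(−1.1·0.21) = 1.1·e^(−0.2310) = 0.873113
  p_4 = 2.8·e^(−2.8·0.21) = 2.8·e^(−0.5880) = 1.55522
Multiply by the mixture weights:
  π_1·p_1 = 0.17 × 0.528969 = 0.0899247
  π_2·p_2 = 0.11 × 0.604306 = 0.0664736
  π_3·p_3 = 0.06 × 0.873113 = 0.0523868
  π_4·p_4 = 0.66 × 1.55522 = 1.02645
Evidence: 0.0899247 + 0.0664736 + 0.0523868 + 1.02645 = 1.23523
So the posterior for Class 1 is 0.0899247 / 1.23523 ≈ 0.073.

0.073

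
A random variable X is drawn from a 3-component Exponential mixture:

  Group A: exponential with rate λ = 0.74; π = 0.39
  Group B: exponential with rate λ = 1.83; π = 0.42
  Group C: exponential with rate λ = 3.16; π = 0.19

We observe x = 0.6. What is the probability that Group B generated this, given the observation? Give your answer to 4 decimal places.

P(component k | x) = P(Z=k)·f_k(x) / marginal(x), where marginal(x) = Σ_j P(Z=j)·f_j(x).
Evaluate each component's likelihood at the observed value:
  p_A = 0.74·e^(−0.74·0.6) = 0.74·e^(−0.4440) = 0.474684
  p_B = 1.83·e^(−1.83·0.6) = 1.83·e^(−1.0980) = 0.610374
  p_C = 3.16·e^(−3.16·0.6) = 3.16·e^(−1.8960) = 0.474531
Prior × likelihood for each component:
  P(Z=A)·p_A = 0.39 × 0.474684 = 0.185127
  P(Z=B)·p_B = 0.42 × 0.610374 = 0.256357
  P(Z=C)·p_C = 0.19 × 0.474531 = 0.0901609
Sum: 0.185127 + 0.256357 + 0.0901609 = 0.531645
P(Group B | the observation) ≈ 0.4822

0.4822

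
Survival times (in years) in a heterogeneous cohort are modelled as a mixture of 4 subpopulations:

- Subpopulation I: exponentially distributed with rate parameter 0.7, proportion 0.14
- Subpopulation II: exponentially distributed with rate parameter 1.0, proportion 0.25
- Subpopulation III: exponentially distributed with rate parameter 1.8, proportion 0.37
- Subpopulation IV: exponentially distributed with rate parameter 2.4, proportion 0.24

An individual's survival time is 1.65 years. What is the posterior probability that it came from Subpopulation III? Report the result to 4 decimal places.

0.2755

The responsibility of component k is P(Z=k) f_k(x) divided by Σ_j P(Z=j) f_j(x).
Exponential densities:
  L_I = 0.22054
  L_II = 0.19205
  L_III = 0.092346
  L_IV = 0.0457515
Unnormalised posteriors:
  P(Z=I)·L_I = 0.14 × 0.22054 = 0.0308756
  P(Z=II)·L_II = 0.25 × 0.19205 = 0.0480125
  P(Z=III)·L_III = 0.37 × 0.092346 = 0.034168
  P(Z=IV)·L_IV = 0.24 × 0.0457515 = 0.0109804
Normaliser: 0.0308756 + 0.0480125 + 0.034168 + 0.0109804 = 0.124036
So the posterior for Subpopulation III is 0.034168 / 0.124036 ≈ 0.2755.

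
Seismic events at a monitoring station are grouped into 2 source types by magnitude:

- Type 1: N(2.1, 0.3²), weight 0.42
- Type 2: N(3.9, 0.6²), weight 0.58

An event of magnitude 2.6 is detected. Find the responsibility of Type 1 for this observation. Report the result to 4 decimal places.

0.7906

The responsibility of component k is w_k f_k(x) divided by Σ_j w_j f_j(x).
Evaluate each component's likelihood at the observed value:
  L_1 = 0.33159
  L_2 = 0.0635877
Prior × likelihood for each component:
  w_1·L_1 = 0.42 × 0.33159 = 0.139268
  w_2·L_2 = 0.58 × 0.0635877 = 0.0368809
Evidence: 0.139268 + 0.0368809 = 0.176149
P(Type 1 | x) ≈ 0.7906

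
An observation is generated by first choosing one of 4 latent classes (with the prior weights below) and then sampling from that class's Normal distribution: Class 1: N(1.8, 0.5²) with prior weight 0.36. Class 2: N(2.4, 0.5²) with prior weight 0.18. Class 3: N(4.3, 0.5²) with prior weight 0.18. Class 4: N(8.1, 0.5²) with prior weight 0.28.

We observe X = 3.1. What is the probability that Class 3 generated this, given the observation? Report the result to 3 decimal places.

By Bayes' theorem, P(k | x) = P(Z=k) f_k(x) / Σ_j P(Z=j) f_j(x).
Evaluate each component's likelihood at the observed value:
  L_1 = 0.0271659
  L_2 = 0.299455
  L_3 = 0.0447891
  L_4 = 1.53892e-22
Unnormalised posteriors:
  P(Z=1)·L_1 = 0.36 × 0.0271659 = 0.00977974
  P(Z=2)·L_2 = 0.18 × 0.299455 = 0.0539019
  P(Z=3)·L_3 = 0.18 × 0.0447891 = 0.00806203
  P(Z=4)·L_4 = 0.28 × 1.53892e-22 = 4.30898e-23
Sum: 0.00977974 + 0.0539019 + 0.00806203 + 4.30898e-23 = 0.0717437
P(Class 3 | data) ≈ 0.112

0.112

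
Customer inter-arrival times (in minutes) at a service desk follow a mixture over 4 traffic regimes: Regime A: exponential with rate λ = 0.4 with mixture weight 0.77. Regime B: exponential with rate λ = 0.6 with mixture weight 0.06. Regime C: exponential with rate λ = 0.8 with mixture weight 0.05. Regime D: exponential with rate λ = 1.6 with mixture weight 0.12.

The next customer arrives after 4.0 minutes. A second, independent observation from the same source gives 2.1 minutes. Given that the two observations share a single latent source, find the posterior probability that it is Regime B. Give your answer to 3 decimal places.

By Bayes' theorem, P(k | x) = w_k f_k(x) / Σ_j w_j f_j(x).
Since both observations come from the same component, the likelihood for component k is f_k(x₁)·f_k(x₂).
  L_A = [0.0807586] × [0.172684] = 0.0139457
  L_B = [0.0544308] × [0.170192] = 0.0092637
  L_C = [0.0326098] × [0.149099] = 0.00486209
  L_D = [0.00265849] × [0.0555764] = 0.000147749
Weight by the priors:
  w_A·L_A = 0.77 × 0.0139457 = 0.0107382
  w_B·L_B = 0.06 × 0.0092637 = 0.000555822
  w_C·L_C = 0.05 × 0.00486209 = 0.000243104
  w_D·L_D = 0.12 × 0.000147749 = 1.77299e-05
Denominator: 0.0107382 + 0.000555822 + 0.000243104 + 1.77299e-05 = 0.0115549
Responsibility of Regime B: 0.000555822 / 0.0115549 ≈ 0.048

0.048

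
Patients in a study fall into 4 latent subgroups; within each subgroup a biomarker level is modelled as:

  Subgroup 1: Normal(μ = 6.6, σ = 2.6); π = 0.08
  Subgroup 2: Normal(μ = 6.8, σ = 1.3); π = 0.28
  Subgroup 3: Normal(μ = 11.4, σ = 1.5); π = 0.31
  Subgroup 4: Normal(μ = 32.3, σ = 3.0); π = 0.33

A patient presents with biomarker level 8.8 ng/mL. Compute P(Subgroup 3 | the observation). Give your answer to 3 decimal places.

P(component k | x) = π_k·f_k(x) / marginal(x), where marginal(x) = Σ_j π_j·f_j(x).
Evaluate each component's likelihood at the observed value:
  f_1 = (1/(2.6·√(2π)))·exp(−(8.8−6.6)²/(2·2.6²)) = 0.153439·exp(-0.35799) = 0.107267
  f_2 = (1/(1.3·√(2π)))·exp(−(8.8−6.8)²/(2·1.3²)) = 0.306879·exp(-1.18343) = 0.0939742
  f_3 = (1/(1.5·√(2π)))·exp(−(8.8−11.4)²/(2·1.5²)) = 0.265962·exp(-1.50222) = 0.0592123
  f_4 = (1/(3.0·√(2π)))·exp(−(8.8−32.3)²/(2·3.0²)) = 0.132981·exp(-30.68056) = 6.30076e-15
Weight by the priors:
  π_1·f_1 = 0.08 × 0.107267 = 0.00858133
  π_2·f_2 = 0.28 × 0.0939742 = 0.0263128
  π_3·f_3 = 0.31 × 0.0592123 = 0.0183558
  π_4·f_4 = 0.33 × 6.30076e-15 = 2.07925e-15
Normaliser: 0.00858133 + 0.0263128 + 0.0183558 + 2.07925e-15 = 0.0532499
P(Subgroup 3 | data) ≈ 0.345

0.345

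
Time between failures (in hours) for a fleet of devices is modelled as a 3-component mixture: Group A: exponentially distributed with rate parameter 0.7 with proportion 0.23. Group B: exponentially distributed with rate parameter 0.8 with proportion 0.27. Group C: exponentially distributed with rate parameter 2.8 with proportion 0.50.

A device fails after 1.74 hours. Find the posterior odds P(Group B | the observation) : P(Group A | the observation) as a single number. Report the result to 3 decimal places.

1.127

Posterior odds = (π_i f_i(x)) / (π_j f_j(x)); the normalising sum cancels.
Evaluate each component's likelihood at the observed value:
  f_A = 0.7·e^(−0.7·1.74) = 0.7·e^(−1.2180) = 0.207075
  f_B = 0.8·e^(−0.8·1.74) = 0.8·e^(−1.3920) = 0.198862
  f_C = 2.8·e^(−2.8·1.74) = 2.8·e^(−4.8720) = 0.0214425
Posterior odds = (π_B·f_B) / (π_A·f_A) = (0.27·0.198862) / (0.23·0.207075) = 0.0536928 / 0.0476272 ≈ 1.127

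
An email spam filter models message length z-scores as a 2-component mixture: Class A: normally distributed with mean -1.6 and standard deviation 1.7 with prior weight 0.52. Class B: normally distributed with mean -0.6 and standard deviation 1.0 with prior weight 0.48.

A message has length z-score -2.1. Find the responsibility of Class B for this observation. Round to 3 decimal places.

Apply Bayes' rule: the posterior for each component is proportional to its prior times its likelihood at x.
Evaluate each component's likelihood at the observed value:
  L_A = (1/(1.7·√(2π)))·exp(−(-2.1−-1.6)²/(2·1.7²)) = 0.234672·exp(-0.04325) = 0.224738
  L_B = (1/(1.0·√(2π)))·exp(−(-2.1−-0.6)²/(2·1.0²)) = 0.398942·exp(-1.12500) = 0.129518
Weight by the priors:
  π_A·L_A = 0.52 × 0.224738 = 0.116864
  π_B·L_B = 0.48 × 0.129518 = 0.0621684
Evidence: 0.116864 + 0.0621684 = 0.179032
P(Class B | the observation) = 0.0621684 / 0.179032 ≈ 0.347

0.347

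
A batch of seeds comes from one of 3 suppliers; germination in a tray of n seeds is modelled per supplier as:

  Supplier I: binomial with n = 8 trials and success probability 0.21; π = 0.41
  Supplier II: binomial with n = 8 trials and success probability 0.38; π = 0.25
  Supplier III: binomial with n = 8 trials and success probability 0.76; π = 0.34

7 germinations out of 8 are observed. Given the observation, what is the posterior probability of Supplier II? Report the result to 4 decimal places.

Apply Bayes' rule: the posterior for each component is proportional to its prior times its likelihood at x.
Evaluate each component's likelihood at the observed value:
  f_I = C(8,7)·0.21^7·0.79^1 = 8·1.80109e-05·0.79 = 0.000113829
  f_II = C(8,7)·0.38^7·0.62^1 = 8·0.00114416·0.62 = 0.00567501
  f_III = C(8,7)·0.76^7·0.24^1 = 8·0.146452·0.24 = 0.281188
Weight by the priors:
  π_I·f_I = 0.41 × 0.000113829 = 4.66698e-05
  π_II·f_II = 0.25 × 0.00567501 = 0.00141875
  π_III·f_III = 0.34 × 0.281188 = 0.0956038
Evidence: 4.66698e-05 + 0.00141875 + 0.0956038 = 0.0970693
Responsibility of Supplier II: 0.00141875 / 0.0970693 ≈ 0.0146

0.0146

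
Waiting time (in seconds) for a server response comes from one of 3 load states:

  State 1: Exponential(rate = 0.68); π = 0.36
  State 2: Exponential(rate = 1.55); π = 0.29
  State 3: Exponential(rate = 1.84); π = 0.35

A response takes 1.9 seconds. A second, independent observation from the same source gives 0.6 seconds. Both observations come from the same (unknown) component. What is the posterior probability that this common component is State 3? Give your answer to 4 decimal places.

0.2098

Apply Bayes' rule: the posterior for each component is proportional to its prior times its likelihood at x.
Since both observations come from the same component, the likelihood for component k is f_k(x₁)·f_k(x₂).
  f_1 = [0.18681] × [0.452186] = 0.0844729
  f_2 = [0.0815332] × [0.611558] = 0.0498623
  f_3 = [0.0557859] × [0.610038] = 0.0340315
Multiply by the mixture weights:
  π_1·f_1 = 0.36 × 0.0844729 = 0.0304102
  π_2·f_2 = 0.29 × 0.0498623 = 0.0144601
  π_3·f_3 = 0.35 × 0.0340315 = 0.011911
Evidence: 0.0304102 + 0.0144601 + 0.011911 = 0.0567813
P(State 3 | x) ≈ 0.2098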